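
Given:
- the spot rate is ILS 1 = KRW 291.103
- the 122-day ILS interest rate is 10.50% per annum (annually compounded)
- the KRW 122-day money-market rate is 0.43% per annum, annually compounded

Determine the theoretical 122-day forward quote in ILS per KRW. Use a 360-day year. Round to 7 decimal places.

0.0035483

T = 122/360 years.
KRW growth factor: (1 + 0.0043)^(122/360) = 1.0014552.
Growth of 1 ILS over T: (1 + 0.1050)^(122/360) = 1.0344154.
Forward (KRW per ILS) = 291.103 × 1.0014552 / 1.0344154 = 281.8274.
Quoted the other way: 1/281.8274 = 0.0035483 ILS per KRW.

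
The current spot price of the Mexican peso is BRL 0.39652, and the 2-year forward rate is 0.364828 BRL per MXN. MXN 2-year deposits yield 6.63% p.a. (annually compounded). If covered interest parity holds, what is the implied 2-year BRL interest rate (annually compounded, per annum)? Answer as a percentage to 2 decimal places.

2.28%

T = 2 years.
CIP gives F = S · g_BRL/g_MXN, so g_BRL/g_MXN = 0.364828/0.39652 = 0.9200746.
MXN growth factor: (1 + 0.0663)^2 = 1.1369957.
So the BRL growth factor = 1.0461209.
r = 1.0461209^(1/2) − 1 = 0.022801 → 2.28%.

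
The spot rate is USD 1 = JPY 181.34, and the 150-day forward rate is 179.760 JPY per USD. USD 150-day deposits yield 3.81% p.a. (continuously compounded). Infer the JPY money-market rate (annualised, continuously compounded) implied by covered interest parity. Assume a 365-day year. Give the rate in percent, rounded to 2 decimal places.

T = 150/365 years.
F/S = 179.76/181.34 = 0.9912871 = (growth of JPY) / (growth of USD).
USD growth factor: e^(0.0381×150/365) = 1.0157808.
Hence g_JPY = 1.0069304.
r = ln(1.0069304)/(150/365) = 0.016806 → 1.68%.

1.68%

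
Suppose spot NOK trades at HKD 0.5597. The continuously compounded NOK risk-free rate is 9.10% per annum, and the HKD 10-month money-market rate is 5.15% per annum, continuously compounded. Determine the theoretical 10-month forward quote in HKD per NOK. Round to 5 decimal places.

T = 10/12 years.
Growth of 1 HKD over T: e^(0.0515×10/12) = 1.0438509.
Growth of 1 NOK over T: e^(0.0910×10/12) = 1.0787828.
So F = 0.5597 × 1.0438509 / 1.0787828 = 0.5415764 (HKD/NOK).

0.54158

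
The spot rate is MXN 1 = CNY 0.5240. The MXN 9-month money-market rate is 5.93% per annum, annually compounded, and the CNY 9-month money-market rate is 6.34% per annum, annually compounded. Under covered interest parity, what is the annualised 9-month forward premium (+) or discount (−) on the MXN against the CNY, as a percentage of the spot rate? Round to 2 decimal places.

T = 9/12 years.
F = S · g_CNY/g_MXN = 0.524 × 1.0471828/1.0441532 = 0.5255204.
Annualised premium = (F − S)/S × (1/T) = (0.5255204 − 0.524)/0.524 ÷ (9/12) = 0.39%.

+0.39%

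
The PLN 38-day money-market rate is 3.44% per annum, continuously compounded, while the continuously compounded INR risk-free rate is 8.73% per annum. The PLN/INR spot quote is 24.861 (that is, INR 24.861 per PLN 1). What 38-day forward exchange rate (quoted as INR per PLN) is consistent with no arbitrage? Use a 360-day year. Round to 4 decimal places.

25.0002

T = 38/360 years.
INR growth factor: e^(0.0873×38/360) = 1.00925759.
PLN accumulates by e^(0.0344×38/360) = 1.00363771.
Forward (INR per PLN) = 24.861 × 1.00925759 / 1.00363771 = 25.000209.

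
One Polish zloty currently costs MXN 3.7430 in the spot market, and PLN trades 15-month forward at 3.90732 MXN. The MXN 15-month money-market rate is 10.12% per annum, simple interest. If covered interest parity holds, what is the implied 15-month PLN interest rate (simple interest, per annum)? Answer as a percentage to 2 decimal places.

6.33%

T = 15/12 years.
CIP gives F = S · g_MXN/g_PLN, so g_MXN/g_PLN = 3.90732/3.743 = 1.0439006.
MXN growth factor: 1 + 0.1012×15/12 = 1.126500.
So the PLN growth factor = 1.0791257.
(1.0791257 − 1)/T = 0.063301, i.e. 6.33%.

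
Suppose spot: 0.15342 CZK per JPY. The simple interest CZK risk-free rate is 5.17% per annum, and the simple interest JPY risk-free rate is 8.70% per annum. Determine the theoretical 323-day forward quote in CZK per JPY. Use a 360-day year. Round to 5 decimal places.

0.14891

T = 323/360 years.
CZK growth factor: 1 + 0.0517×323/360 = 1.0463864.
Growth of 1 JPY over T: 1 + 0.0870×323/360 = 1.0780583.
Forward (CZK per JPY) = 0.15342 × 1.0463864 / 1.0780583 = 0.1489127.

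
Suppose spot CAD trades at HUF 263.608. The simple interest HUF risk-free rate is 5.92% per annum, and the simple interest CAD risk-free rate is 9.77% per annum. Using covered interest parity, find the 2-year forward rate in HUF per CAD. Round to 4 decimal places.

T = 2 years.
HUF growth factor: 1 + 0.0592×2 = 1.118400.
Growth of 1 CAD over T: 1 + 0.0977×2 = 1.195400.
Forward (HUF per CAD) = 263.608 × 1.118400 / 1.195400 = 246.628064.

246.6281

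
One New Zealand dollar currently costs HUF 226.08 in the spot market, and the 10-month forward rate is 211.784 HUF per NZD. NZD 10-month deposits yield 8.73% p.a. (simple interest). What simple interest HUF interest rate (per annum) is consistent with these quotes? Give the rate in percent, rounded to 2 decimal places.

T = 10/12 years.
CIP gives F = S · g_HUF/g_NZD, so g_HUF/g_NZD = 211.784/226.08 = 0.9367657.
NZD growth factor: 1 + 0.0873×10/12 = 1.072750.
That pins the HUF growth at 1.0049154.
r = (1.0049154 − 1)/(10/12) = 0.005898 → 0.59%.

0.59%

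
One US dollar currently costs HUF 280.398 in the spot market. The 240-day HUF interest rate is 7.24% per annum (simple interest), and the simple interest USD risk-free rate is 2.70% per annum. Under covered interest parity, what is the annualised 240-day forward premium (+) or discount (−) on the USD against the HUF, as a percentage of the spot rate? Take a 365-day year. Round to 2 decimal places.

+4.46%

T = 240/365 years.
F = S · g_HUF/g_USD = 280.398 × 1.0476055/1.0177534 = 288.622457.
Annualised premium = (F − S)/S × (1/T) = (288.622457 − 280.398)/280.398 ÷ (240/365) = 4.46%.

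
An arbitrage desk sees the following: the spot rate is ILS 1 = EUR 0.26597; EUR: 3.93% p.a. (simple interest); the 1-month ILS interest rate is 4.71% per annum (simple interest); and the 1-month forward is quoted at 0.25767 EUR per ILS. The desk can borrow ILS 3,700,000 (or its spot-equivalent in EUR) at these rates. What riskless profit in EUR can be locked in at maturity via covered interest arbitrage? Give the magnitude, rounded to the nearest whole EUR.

EUR 30,191

T = 1/12 years.
Invest the ILS and cover forward: 3,700,000 × 1.003925 × 0.25767 = EUR 957,121.01.
Convert at spot and invest in EUR: 3,700,000 × 0.26597 × 1.003275 = EUR 987,311.89.
The quoted forward undervalues ILS, so borrow ILS, convert to EUR at spot, deposit the EUR at 3.93%, and buy ILS forward at 0.25767 to cover the loan.
Profit = 987,311.89 − 957,121.01 = EUR 30,191.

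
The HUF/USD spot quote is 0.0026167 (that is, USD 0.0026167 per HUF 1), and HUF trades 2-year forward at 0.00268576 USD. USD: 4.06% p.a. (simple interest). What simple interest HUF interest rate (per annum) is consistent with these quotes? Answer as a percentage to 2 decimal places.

2.67%

T = 2 years.
By CIP, F/S equals the USD-to-HUF growth ratio: 0.00268576/0.0026167 = 1.0263920.
USD growth factor: 1 + 0.0406×2 = 1.081200.
That pins the HUF growth at 1.0533987.
r = (1.0533987 − 1)/2 = 0.026699 → 2.67%.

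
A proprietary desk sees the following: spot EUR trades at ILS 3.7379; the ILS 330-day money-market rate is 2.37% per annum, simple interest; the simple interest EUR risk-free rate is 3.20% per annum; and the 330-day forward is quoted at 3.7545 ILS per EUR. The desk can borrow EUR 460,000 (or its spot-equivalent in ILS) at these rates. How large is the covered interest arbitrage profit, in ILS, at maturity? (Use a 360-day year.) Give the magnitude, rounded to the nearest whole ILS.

T = 330/360 years.
Keep in EUR, deliver into the forward: 460,000·1.029333333·3.7545 = ILS 1,777,730.72.
Swap to ILS now, deposit: 460,000·3.7379·1.021725 = ILS 1,756,788.70.
The quoted forward overvalues EUR, so borrow ILS, buy EUR at spot, deposit the EUR at 3.20%, and sell the proceeds forward at 3.7545.
Arbitrage profit = |1,777,730.72 − 1,756,788.70| = ILS 20,942.

ILS 20,942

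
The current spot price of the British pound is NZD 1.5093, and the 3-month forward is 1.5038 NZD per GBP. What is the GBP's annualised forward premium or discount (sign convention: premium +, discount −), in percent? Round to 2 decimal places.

T = 3/12 years.
GBP trades forward at -0.36441% vs spot over the period.
Annualise by dividing by T: -0.0036441 / (3/12) = -0.014576 → -1.46%.

-1.46%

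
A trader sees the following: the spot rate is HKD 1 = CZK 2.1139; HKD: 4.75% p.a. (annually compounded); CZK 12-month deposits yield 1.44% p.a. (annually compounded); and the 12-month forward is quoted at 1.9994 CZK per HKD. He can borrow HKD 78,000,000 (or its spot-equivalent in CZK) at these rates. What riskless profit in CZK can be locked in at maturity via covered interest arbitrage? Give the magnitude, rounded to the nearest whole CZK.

CZK 3,897,555

T = 1 year.
Keep in HKD, deliver into the forward: 78,000,000·1.047500·1.9994 = CZK 163,360,977.00.
Swap to CZK now, deposit: 78,000,000·2.1139·1.014400 = CZK 167,258,532.48.
The quoted forward undervalues HKD, so borrow HKD, convert to CZK at spot, deposit the CZK at 1.44%, and buy HKD forward at 1.9994 to cover the loan.
Profit = 167,258,532.48 − 163,360,977.00 = CZK 3,897,555.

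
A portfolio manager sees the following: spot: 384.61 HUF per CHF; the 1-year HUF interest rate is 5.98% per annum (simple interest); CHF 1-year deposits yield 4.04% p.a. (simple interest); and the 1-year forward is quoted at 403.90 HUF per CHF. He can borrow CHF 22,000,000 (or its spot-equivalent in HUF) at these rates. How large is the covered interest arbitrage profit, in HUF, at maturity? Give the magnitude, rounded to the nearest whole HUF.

T = 1 year.
Invest the CHF and cover forward: 22,000,000 × 1.040400 × 403.90 = HUF 9,244,786,320.00.
Convert at spot and invest in HUF: 22,000,000 × 384.61 × 1.059800 = HUF 8,967,412,916.00.
The quoted forward overvalues CHF, so borrow HUF, buy CHF at spot, deposit the CHF at 4.04%, and sell the proceeds forward at 403.90.
Arbitrage profit = |9,244,786,320.00 − 8,967,412,916.00| = HUF 277,373,404.

HUF 277,373,404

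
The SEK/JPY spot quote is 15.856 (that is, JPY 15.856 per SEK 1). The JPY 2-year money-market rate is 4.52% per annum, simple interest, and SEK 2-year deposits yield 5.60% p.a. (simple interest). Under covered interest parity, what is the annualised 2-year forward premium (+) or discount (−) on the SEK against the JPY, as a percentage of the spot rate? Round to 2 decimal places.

-0.97%

T = 2 years.
CIP forward (JPY per SEK) = 15.856 × 1.090400/1.112000 = 15.548006.
(F − S)/S ÷ T = (15.548006 − 15.856)/15.856/2 = -0.009712 → -0.97%.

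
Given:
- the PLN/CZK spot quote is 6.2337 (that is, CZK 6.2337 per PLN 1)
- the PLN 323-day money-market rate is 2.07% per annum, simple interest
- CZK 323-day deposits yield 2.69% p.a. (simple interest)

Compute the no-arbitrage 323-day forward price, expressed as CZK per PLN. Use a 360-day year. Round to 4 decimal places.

6.2677

T = 323/360 years.
Growth of 1 CZK over T: 1 + 0.0269×323/360 = 1.0241353.
Growth of 1 PLN over T: 1 + 0.0207×323/360 = 1.0185725.
Forward (CZK per PLN) = 6.2337 × 1.0241353 / 1.0185725 = 6.267745.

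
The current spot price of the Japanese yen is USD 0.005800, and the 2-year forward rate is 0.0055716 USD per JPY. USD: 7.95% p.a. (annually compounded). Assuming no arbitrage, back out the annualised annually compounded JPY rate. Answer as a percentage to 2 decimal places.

10.14%

T = 2 years.
F/S = 0.0055716/0.0058 = 0.9606207 = (growth of USD) / (growth of JPY).
The USD side grows by (1 + 0.0795)^2 = 1.1653202.
That pins the JPY growth at 1.2130909.
Annualise: 1.2130909^(1/2) − 1 = 0.101404 = 10.14%.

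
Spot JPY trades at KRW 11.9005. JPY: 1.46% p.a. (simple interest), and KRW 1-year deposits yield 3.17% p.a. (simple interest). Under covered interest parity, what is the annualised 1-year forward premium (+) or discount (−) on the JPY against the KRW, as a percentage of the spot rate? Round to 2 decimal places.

+1.69%

T = 1 year.
F = S · g_KRW/g_JPY = 11.9005 × 1.031700/1.014600 = 12.1010702.
Annualised premium = (F − S)/S × (1/T) = (12.1010702 − 11.9005)/11.9005 ÷ 1 = 1.69%.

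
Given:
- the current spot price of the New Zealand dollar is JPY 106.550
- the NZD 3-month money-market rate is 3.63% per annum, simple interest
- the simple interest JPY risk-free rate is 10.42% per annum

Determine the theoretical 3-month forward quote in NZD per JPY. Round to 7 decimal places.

T = 3/12 years.
JPY growth factor: 1 + 0.1042×3/12 = 1.026050.
NZD accumulates by 1 + 0.0363×3/12 = 1.009075.
Forward (JPY per NZD) = 106.55 × 1.026050 / 1.009075 = 108.3424.
Invert for NZD per JPY: 1 / 108.3424 = 0.0092300.

0.0092300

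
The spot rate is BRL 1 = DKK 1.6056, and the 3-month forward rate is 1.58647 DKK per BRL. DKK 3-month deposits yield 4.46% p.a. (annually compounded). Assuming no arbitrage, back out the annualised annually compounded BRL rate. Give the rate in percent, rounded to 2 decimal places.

9.59%

T = 3/12 years.
F/S = 1.58647/1.6056 = 0.9880855 = (growth of DKK) / (growth of BRL).
The DKK side grows by (1 + 0.0446)^(3/12) = 1.0109682.
That pins the BRL growth at 1.0231586.
r = 1.0231586^(12/3) − 1 = 0.095902 → 9.59%.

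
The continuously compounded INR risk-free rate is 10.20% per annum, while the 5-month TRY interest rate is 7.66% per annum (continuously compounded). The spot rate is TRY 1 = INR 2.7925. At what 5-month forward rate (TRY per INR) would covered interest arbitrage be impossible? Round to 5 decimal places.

T = 5/12 years.
INR accumulates by e^(0.1020×5/12) = 1.0434161.
Growth of 1 TRY over T: e^(0.0766×5/12) = 1.0324315.
CIP: F = S · (grow INR)/(grow TRY) = 2.7925 × 1.0434161/1.0324315 = 2.822211 INR per TRY.
Invert for TRY per INR: 1 / 2.822211 = 0.35433.

0.35433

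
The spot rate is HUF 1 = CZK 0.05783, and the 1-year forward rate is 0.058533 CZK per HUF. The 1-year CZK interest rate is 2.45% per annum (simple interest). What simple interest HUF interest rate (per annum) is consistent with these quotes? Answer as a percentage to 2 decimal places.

T = 1 year.
By CIP, F/S equals the CZK-to-HUF growth ratio: 0.058533/0.05783 = 1.0121563.
CZK growth factor: 1 + 0.0245×1 = 1.024500.
That pins the HUF growth at 1.0121954.
(1.0121954 − 1)/T = 0.012195, i.e. 1.22%.

1.22%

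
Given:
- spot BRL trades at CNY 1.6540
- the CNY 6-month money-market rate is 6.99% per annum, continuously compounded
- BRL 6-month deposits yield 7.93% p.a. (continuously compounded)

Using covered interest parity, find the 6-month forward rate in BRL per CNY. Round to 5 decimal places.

T = 6/12 years.
CNY accumulates by e^(0.0699×6/12) = 1.0355679.
BRL growth factor: e^(0.0793×6/12) = 1.0404466.
CIP: F = S · (grow CNY)/(grow BRL) = 1.654 × 1.0355679/1.0404466 = 1.646244 CNY per BRL.
Quoted the other way: 1/1.646244 = 0.60744 BRL per CNY.

0.60744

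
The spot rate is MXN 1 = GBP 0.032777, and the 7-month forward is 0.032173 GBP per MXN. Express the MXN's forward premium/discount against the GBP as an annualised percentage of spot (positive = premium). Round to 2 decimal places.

T = 7/12 years.
Period premium: (0.032173 − 0.032777)/0.032777 = -0.0184276.
×(1/T) gives -3.16% p.a.

-3.16%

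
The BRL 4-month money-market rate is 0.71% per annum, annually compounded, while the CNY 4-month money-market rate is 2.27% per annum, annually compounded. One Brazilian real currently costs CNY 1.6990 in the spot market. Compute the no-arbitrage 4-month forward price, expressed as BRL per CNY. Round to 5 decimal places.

0.58557

T = 4/12 years.
Growth of 1 CNY over T: (1 + 0.0227)^(4/12) = 1.0075101.
BRL accumulates by (1 + 0.0071)^(4/12) = 1.0023611.
So F = 1.699 × 1.0075101 / 1.0023611 = 1.707728 (CNY/BRL).
Invert for BRL per CNY: 1 / 1.707728 = 0.58557.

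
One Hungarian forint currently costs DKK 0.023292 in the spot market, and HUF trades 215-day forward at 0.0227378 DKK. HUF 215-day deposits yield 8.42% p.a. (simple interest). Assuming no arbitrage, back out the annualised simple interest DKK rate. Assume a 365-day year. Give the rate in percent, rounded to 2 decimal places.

4.18%

T = 215/365 years.
By CIP, F/S equals the DKK-to-HUF growth ratio: 0.0227378/0.023292 = 0.9762064.
The HUF side grows by 1 + 0.0842×215/365 = 1.0495973.
Hence g_DKK = 1.0246236.
r = (1.0246236 − 1)/(215/365) = 0.041803 → 4.18%.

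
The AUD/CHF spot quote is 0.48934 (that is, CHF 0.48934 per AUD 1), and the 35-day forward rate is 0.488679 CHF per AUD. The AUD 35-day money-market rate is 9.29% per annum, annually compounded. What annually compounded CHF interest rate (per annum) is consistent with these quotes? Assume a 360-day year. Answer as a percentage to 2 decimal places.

7.78%

T = 35/360 years.
By CIP, F/S equals the CHF-to-AUD growth ratio: 0.488679/0.48934 = 0.9986492.
The AUD side grows by (1 + 0.0929)^(35/360) = 1.0086741.
That pins the CHF growth at 1.0073116.
r = 1.0073116^(360/35) − 1 = 0.077810 → 7.78%.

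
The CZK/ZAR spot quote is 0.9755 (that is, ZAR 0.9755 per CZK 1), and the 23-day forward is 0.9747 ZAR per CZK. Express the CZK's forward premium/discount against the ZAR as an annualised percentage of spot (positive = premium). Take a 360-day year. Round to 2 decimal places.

-1.28%

T = 23/360 years.
Period premium: (0.9747 − 0.9755)/0.9755 = -0.0008201.
Annualise by dividing by T: -0.0008201 / (23/360) = -0.012836 → -1.28%.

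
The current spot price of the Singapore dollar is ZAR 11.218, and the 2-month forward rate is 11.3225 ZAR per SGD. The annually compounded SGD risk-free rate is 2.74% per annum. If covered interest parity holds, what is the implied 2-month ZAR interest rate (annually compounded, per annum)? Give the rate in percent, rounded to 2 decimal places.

8.62%

T = 2/12 years.
F/S = 11.3225/11.218 = 1.0093154 = (growth of ZAR) / (growth of SGD).
The SGD side grows by (1 + 0.0274)^(2/12) = 1.0045154.
That pins the ZAR growth at 1.0138729.
r = 1.0138729^(12/2) − 1 = 0.086178 → 8.62%.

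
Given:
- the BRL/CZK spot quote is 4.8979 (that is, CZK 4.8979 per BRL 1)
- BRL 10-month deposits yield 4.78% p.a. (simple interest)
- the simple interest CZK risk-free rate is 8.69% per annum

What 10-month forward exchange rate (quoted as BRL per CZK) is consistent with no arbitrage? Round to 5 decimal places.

0.19797

T = 10/12 years.
CZK accumulates by 1 + 0.0869×10/12 = 1.0724167.
BRL accumulates by 1 + 0.0478×10/12 = 1.0398333.
So F = 4.8979 × 1.0724167 / 1.0398333 = 5.051377 (CZK/BRL).
Quoted the other way: 1/5.051377 = 0.19797 BRL per CZK.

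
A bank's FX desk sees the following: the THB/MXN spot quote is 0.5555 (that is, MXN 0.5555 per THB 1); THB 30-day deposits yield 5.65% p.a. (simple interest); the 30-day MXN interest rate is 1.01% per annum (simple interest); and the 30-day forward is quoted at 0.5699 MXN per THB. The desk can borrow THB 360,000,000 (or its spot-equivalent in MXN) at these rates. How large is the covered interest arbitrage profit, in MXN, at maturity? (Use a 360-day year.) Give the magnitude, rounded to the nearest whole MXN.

MXN 5,981,664

T = 30/360 years.
Keep in THB, deliver into the forward: 360,000,000·1.00470833333·0.5699 = MXN 206,129,980.50.
Swap to MXN now, deposit: 360,000,000·0.5555·1.00084166667 = MXN 200,148,316.50.
The quoted forward overvalues THB, so borrow MXN, buy THB at spot, deposit the THB at 5.65%, and sell the proceeds forward at 0.5699.
Arbitrage profit = |206,129,980.50 − 200,148,316.50| = MXN 5,981,664.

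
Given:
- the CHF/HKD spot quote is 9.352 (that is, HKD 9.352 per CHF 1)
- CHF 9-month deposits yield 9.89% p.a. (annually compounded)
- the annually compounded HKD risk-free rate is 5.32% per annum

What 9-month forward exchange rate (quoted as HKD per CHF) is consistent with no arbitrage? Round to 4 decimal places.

T = 9/12 years.
HKD accumulates by (1 + 0.0532)^(9/12) = 1.0396404.
Growth of 1 CHF over T: (1 + 0.0989)^(9/12) = 1.0732938.
Forward (HKD per CHF) = 9.352 × 1.0396404 / 1.0732938 = 9.058766.

9.0588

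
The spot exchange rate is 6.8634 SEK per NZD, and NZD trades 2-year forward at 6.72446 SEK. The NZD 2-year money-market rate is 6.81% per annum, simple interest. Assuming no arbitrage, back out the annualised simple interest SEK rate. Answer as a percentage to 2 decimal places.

T = 2 years.
F/S = 6.72446/6.8634 = 0.9797564 = (growth of SEK) / (growth of NZD).
NZD growth factor: 1 + 0.0681×2 = 1.136200.
Hence g_SEK = 1.1131992.
r = (1.1131992 − 1)/2 = 0.056600 → 5.66%.

5.66%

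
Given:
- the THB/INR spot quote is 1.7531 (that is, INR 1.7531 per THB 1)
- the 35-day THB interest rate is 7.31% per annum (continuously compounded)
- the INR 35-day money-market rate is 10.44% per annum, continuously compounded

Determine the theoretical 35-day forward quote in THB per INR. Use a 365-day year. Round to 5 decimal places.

0.56871

T = 35/365 years.
Growth of 1 INR over T: e^(0.1044×35/365) = 1.0100612.
Growth of 1 THB over T: e^(0.0731×35/365) = 1.0070342.
CIP: F = S · (grow INR)/(grow THB) = 1.7531 × 1.0100612/1.0070342 = 1.758370 INR per THB.
Quoted the other way: 1/1.758370 = 0.56871 THB per INR.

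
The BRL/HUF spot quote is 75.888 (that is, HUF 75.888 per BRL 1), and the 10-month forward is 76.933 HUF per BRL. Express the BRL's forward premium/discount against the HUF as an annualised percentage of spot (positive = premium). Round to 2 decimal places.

+1.65%

T = 10/12 years.
Period premium: (76.933 − 75.888)/75.888 = 0.0137703.
Annualise by dividing by T: 0.0137703 / (10/12) = 0.016524 → 1.65%.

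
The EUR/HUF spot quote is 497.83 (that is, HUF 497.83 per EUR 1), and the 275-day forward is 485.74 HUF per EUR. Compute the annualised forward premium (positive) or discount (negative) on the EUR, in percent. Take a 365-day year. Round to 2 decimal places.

-3.22%

T = 275/365 years.
(F − S)/S = (485.74 − 497.83)/497.83 = -0.0242854.
×(1/T) gives -3.22% p.a.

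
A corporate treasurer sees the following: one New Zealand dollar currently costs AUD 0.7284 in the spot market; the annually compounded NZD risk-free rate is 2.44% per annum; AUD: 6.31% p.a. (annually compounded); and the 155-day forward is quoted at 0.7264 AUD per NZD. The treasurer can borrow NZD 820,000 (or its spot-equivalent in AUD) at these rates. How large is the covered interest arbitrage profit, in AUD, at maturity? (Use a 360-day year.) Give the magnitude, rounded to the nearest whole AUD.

AUD 11,370

T = 155/360 years.
Keep in NZD, deliver into the forward: 820,000·1.01043349·0.7264 = AUD 601,862.69.
Swap to AUD now, deposit: 820,000·0.7284·1.02669544 = AUD 613,232.87.
The quoted forward undervalues NZD, so borrow NZD, convert to AUD at spot, deposit the AUD at 6.31%, and buy NZD forward at 0.7264 to cover the loan.
Profit = 613,232.87 − 601,862.69 = AUD 11,370.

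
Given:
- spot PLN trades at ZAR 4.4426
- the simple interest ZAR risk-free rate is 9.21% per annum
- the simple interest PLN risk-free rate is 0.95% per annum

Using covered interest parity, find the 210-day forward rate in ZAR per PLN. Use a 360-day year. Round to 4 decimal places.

T = 210/360 years.
ZAR growth factor: 1 + 0.0921×210/360 = 1.053725.
Growth of 1 PLN over T: 1 + 0.0095×210/360 = 1.0055417.
Forward (ZAR per PLN) = 4.4426 × 1.053725 / 1.0055417 = 4.655479.

4.6555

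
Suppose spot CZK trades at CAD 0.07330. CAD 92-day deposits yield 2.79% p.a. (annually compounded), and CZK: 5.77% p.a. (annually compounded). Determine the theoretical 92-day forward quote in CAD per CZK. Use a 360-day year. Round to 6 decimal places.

0.072767

T = 92/360 years.
CAD accumulates by (1 + 0.0279)^(92/360) = 1.0070571.
Growth of 1 CZK over T: (1 + 0.0577)^(92/360) = 1.0144391.
Forward (CAD per CZK) = 0.0733 × 1.0070571 / 1.0144391 = 0.07276660.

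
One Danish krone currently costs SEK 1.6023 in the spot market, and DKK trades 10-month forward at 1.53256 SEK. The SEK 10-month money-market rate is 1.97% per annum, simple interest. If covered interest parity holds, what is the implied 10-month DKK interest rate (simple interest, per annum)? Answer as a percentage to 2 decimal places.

T = 10/12 years.
By CIP, F/S equals the SEK-to-DKK growth ratio: 1.53256/1.6023 = 0.9564751.
SEK growth factor: 1 + 0.0197×10/12 = 1.0164167.
Hence g_DKK = 1.0626693.
(1.0626693 − 1)/T = 0.075203, i.e. 7.52%.

7.52%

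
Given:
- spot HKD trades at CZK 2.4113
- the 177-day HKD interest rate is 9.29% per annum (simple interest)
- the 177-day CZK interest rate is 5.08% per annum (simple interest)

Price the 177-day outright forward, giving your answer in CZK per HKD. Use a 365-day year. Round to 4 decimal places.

T = 177/365 years.
CZK accumulates by 1 + 0.0508×177/365 = 1.0246345.
Growth of 1 HKD over T: 1 + 0.0929×177/365 = 1.0450501.
So F = 2.4113 × 1.0246345 / 1.0450501 = 2.364194 (CZK/HKD).

2.3642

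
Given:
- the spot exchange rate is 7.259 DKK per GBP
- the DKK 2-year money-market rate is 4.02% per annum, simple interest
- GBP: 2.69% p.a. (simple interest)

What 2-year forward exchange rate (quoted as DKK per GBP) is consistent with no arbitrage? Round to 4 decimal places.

7.4422

T = 2 years.
DKK accumulates by 1 + 0.0402×2 = 1.080400.
GBP growth factor: 1 + 0.0269×2 = 1.053800.
Forward (DKK per GBP) = 7.259 × 1.080400 / 1.053800 = 7.442232.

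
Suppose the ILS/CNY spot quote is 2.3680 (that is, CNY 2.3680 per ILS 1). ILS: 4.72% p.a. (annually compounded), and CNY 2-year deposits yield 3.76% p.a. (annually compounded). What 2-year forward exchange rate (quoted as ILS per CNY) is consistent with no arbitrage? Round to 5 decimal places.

0.43015

T = 2 years.
Growth of 1 CNY over T: (1 + 0.0376)^2 = 1.0766138.
Growth of 1 ILS over T: (1 + 0.0472)^2 = 1.0966278.
So F = 2.368 × 1.0766138 / 1.0966278 = 2.324783 (CNY/ILS).
Invert for ILS per CNY: 1 / 2.324783 = 0.43015.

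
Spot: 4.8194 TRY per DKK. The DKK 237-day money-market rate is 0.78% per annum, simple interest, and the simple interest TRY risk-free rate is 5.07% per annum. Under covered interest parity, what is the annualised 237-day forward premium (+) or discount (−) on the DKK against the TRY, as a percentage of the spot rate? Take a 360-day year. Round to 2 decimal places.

T = 237/360 years.
F = S · g_TRY/g_DKK = 4.8194 × 1.0333775/1.005135 = 4.9548165.
Annualised premium = (F − S)/S × (1/T) = (4.9548165 − 4.8194)/4.8194 ÷ (237/360) = 4.27%.

+4.27%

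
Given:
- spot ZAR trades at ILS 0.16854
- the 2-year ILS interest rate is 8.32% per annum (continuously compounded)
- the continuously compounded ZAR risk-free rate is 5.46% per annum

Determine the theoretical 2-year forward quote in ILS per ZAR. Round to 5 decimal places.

T = 2 years.
ILS accumulates by e^(0.0832×2) = 1.1810454.
ZAR growth factor: e^(0.0546×2) = 1.1153854.
So F = 0.16854 × 1.1810454 / 1.1153854 = 0.1784615 (ILS/ZAR).

0.17846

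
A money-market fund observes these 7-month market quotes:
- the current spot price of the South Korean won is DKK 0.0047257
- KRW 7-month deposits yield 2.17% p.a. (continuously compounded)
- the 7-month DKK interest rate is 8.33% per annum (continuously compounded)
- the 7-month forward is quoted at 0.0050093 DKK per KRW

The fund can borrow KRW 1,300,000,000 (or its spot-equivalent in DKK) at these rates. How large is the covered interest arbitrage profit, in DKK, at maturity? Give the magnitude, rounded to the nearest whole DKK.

T = 7/12 years.
Keep in KRW, deliver into the forward: 1,300,000,000·1.012738789·0.0050093 = DKK 6,595,046.14.
Swap to DKK now, deposit: 1,300,000,000·0.0047257·1.049791598 = DKK 6,449,300.20.
The quoted forward overvalues KRW, so borrow DKK, buy KRW at spot, deposit the KRW at 2.17%, and sell the proceeds forward at 0.0050093.
The gap between the two covered legs is DKK 145,746.

DKK 145,746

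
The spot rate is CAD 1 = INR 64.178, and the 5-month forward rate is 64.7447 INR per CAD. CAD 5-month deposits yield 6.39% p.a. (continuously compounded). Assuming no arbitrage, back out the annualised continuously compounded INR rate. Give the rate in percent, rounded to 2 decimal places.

T = 5/12 years.
F/S = 64.7447/64.178 = 1.0088301 = (growth of INR) / (growth of CAD).
The CAD side grows by e^(0.0639×5/12) = 1.0269826.
So the INR growth factor = 1.036051.
Take logs: ln 1.036051 / (5/12) = 0.084999, so 8.50%.

8.50%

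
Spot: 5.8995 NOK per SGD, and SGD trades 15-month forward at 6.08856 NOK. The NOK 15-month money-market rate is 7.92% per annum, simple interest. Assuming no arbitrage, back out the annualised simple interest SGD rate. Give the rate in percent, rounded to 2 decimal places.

T = 15/12 years.
F/S = 6.08856/5.8995 = 1.0320468 = (growth of NOK) / (growth of SGD).
NOK growth factor: 1 + 0.0792×15/12 = 1.099000.
That pins the SGD growth at 1.0648742.
(1.0648742 − 1)/T = 0.051899, i.e. 5.19%.

5.19%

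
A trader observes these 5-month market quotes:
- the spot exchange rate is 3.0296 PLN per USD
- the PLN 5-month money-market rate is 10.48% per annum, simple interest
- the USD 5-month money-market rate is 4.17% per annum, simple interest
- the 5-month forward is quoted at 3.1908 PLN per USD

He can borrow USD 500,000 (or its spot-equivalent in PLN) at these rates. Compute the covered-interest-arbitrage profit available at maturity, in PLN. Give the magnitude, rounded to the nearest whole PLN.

PLN 42,174

T = 5/12 years.
Route A — deposit USD, sell forward: 500,000 × 1.017375 × 3.1908 = PLN 1,623,120.08.
Route B — convert at spot, deposit PLN: 500,000 × 3.0296 × 1.043666667 = PLN 1,580,946.27.
The quoted forward overvalues USD, so borrow PLN, buy USD at spot, deposit the USD at 4.17%, and sell the proceeds forward at 3.1908.
Arbitrage profit = |1,623,120.08 − 1,580,946.27| = PLN 42,174.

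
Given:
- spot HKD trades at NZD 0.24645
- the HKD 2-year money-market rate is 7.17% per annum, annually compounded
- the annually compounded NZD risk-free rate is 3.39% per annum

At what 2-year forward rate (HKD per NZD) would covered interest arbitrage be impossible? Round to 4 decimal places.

4.3597

T = 2 years.
Growth of 1 NZD over T: (1 + 0.0339)^2 = 1.0689492.
HKD accumulates by (1 + 0.0717)^2 = 1.1485409.
Forward (NZD per HKD) = 0.24645 × 1.0689492 / 1.1485409 = 0.2293715.
Quoted the other way: 1/0.2293715 = 4.3597 HKD per NZD.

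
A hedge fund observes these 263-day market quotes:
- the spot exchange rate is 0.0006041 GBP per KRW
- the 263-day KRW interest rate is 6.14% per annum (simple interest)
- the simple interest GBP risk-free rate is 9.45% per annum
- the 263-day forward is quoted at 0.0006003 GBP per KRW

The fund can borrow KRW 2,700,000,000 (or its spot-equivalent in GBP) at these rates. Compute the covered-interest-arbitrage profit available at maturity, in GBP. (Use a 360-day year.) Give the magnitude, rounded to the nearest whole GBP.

GBP 50,162

T = 263/360 years.
Keep in KRW, deliver into the forward: 2,700,000,000·1.044856111·0.0006003 = GBP 1,693,513.23.
Swap to GBP now, deposit: 2,700,000,000·0.0006041·1.0690375 = GBP 1,743,675.00.
The quoted forward undervalues KRW, so borrow KRW, convert to GBP at spot, deposit the GBP at 9.45%, and buy KRW forward at 0.0006003 to cover the loan.
The gap between the two covered legs is GBP 50,162.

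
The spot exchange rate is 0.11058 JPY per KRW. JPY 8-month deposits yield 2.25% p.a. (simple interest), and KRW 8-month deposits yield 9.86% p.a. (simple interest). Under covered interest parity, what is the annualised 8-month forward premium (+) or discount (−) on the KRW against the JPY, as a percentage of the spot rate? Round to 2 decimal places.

T = 8/12 years.
CIP forward (JPY per KRW) = 0.11058 × 1.015000/1.0657333 = 0.10531594.
Annualised premium = (F − S)/S × (1/T) = (0.10531594 − 0.11058)/0.11058 ÷ (8/12) = -7.14%.

-7.14%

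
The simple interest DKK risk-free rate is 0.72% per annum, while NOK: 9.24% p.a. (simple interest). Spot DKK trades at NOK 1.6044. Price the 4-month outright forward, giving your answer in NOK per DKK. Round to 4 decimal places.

T = 4/12 years.
NOK growth factor: 1 + 0.0924×4/12 = 1.030800.
Growth of 1 DKK over T: 1 + 0.0072×4/12 = 1.002400.
So F = 1.6044 × 1.030800 / 1.002400 = 1.649856 (NOK/DKK).

1.6499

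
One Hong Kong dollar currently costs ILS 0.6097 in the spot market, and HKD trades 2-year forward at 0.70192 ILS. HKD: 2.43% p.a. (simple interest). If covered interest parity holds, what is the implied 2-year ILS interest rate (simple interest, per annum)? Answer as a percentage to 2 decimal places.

T = 2 years.
CIP gives F = S · g_ILS/g_HKD, so g_ILS/g_HKD = 0.70192/0.6097 = 1.1512547.
The HKD side grows by 1 + 0.0243×2 = 1.048600.
That pins the ILS growth at 1.2072057.
(1.2072057 − 1)/T = 0.103603, i.e. 10.36%.

10.36%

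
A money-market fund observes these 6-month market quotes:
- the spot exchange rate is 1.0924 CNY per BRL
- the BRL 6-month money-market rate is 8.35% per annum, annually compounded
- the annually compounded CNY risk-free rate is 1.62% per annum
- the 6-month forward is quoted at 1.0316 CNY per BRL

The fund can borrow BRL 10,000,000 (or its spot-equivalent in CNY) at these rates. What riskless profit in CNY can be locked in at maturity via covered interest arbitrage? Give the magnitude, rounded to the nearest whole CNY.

CNY 274,070

T = 6/12 years.
Invest the BRL and cover forward: 10,000,000 × 1.0409130607 × 1.0316 = CNY 10,738,059.13.
Convert at spot and invest in CNY: 10,000,000 × 1.0924 × 1.0080674581 = CNY 11,012,128.91.
The quoted forward undervalues BRL, so borrow BRL, convert to CNY at spot, deposit the CNY at 1.62%, and buy BRL forward at 1.0316 to cover the loan.
Profit = 11,012,128.91 − 10,738,059.13 = CNY 274,070.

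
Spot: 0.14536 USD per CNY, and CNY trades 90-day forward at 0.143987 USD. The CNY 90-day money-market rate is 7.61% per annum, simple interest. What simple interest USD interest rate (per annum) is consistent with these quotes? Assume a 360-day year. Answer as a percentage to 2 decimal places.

T = 90/360 years.
CIP gives F = S · g_USD/g_CNY, so g_USD/g_CNY = 0.143987/0.14536 = 0.9905545.
CNY growth factor: 1 + 0.0761×90/360 = 1.019025.
That pins the USD growth at 1.0093998.
(1.0093998 − 1)/T = 0.037599, i.e. 3.76%.

3.76%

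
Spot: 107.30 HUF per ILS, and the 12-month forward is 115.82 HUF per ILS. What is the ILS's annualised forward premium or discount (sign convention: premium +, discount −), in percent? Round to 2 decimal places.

T = 1 year.
Period premium: (115.82 − 107.3)/107.3 = 0.0794035.
×(1/T) gives 7.94% p.a.

+7.94%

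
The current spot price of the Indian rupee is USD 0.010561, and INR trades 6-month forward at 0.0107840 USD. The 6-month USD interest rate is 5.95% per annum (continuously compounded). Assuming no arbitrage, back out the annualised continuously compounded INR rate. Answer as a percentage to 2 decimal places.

1.77%

T = 6/12 years.
F/S = 0.010784/0.010561 = 1.0211154 = (growth of USD) / (growth of INR).
The USD side grows by e^(0.0595×6/12) = 1.030197.
So the INR growth factor = 1.0088938.
r = ln(1.0088938)/(6/12) = 0.017709 → 1.77%.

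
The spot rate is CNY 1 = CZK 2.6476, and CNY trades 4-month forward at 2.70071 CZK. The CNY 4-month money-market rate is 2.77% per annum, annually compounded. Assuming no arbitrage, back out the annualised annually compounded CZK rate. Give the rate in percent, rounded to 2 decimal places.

9.08%

T = 4/12 years.
CIP gives F = S · g_CZK/g_CNY, so g_CZK/g_CNY = 2.70071/2.6476 = 1.0200597.
The CNY side grows by (1 + 0.0277)^(4/12) = 1.0091494.
That pins the CZK growth at 1.0293926.
Annualise: 1.0293926^(12/4) − 1 = 0.090795 = 9.08%.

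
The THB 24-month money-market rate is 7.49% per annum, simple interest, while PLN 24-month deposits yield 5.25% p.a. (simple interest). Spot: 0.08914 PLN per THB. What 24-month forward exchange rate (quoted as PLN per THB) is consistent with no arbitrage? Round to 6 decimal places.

T = 2 years.
PLN growth factor: 1 + 0.0525×2 = 1.105000.
THB accumulates by 1 + 0.0749×2 = 1.149800.
So F = 0.08914 × 1.105000 / 1.149800 = 0.08566681 (PLN/THB).

0.085667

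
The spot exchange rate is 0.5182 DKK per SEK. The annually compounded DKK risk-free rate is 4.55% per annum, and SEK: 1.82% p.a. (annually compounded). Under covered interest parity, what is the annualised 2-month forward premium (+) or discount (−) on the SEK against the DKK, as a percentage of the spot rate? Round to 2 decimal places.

T = 2/12 years.
No-arbitrage forward: 0.5182 × 1.0074434 / 1.0030106 = 0.5204902 DKK/SEK.
(F − S)/S ÷ T = (0.5204902 − 0.5182)/0.5182/(2/12) = 0.026517 → 2.65%.

+2.65%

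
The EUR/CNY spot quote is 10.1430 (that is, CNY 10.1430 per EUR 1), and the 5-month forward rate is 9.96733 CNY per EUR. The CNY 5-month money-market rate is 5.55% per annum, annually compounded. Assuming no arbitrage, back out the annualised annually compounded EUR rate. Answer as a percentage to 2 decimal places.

10.07%

T = 5/12 years.
By CIP, F/S equals the CNY-to-EUR growth ratio: 9.96733/10.143 = 0.9826807.
The CNY side grows by (1 + 0.0555)^(5/12) = 1.0227613.
So the EUR growth factor = 1.040787.
r = 1.040787^(12/5) − 1 = 0.100699 → 10.07%.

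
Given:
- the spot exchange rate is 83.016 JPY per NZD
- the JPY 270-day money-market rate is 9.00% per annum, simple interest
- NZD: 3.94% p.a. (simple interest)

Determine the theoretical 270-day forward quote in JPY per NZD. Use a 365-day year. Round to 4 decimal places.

T = 270/365 years.
JPY accumulates by 1 + 0.0900×270/365 = 1.06657534.
NZD growth factor: 1 + 0.0394×270/365 = 1.02914521.
CIP: F = S · (grow JPY)/(grow NZD) = 83.016 × 1.06657534/1.02914521 = 86.035301 JPY per NZD.

86.0353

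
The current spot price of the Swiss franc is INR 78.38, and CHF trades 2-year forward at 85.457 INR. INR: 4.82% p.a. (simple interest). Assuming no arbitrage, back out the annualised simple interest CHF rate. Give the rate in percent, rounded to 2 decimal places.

T = 2 years.
By CIP, F/S equals the INR-to-CHF growth ratio: 85.457/78.38 = 1.0902909.
The INR side grows by 1 + 0.0482×2 = 1.096400.
That pins the CHF growth at 1.0056032.
(1.0056032 − 1)/T = 0.002802, i.e. 0.28%.

0.28%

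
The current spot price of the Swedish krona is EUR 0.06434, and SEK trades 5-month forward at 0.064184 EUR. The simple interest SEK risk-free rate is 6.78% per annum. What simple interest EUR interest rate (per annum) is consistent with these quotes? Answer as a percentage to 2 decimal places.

T = 5/12 years.
F/S = 0.064184/0.06434 = 0.9975754 = (growth of EUR) / (growth of SEK).
The SEK side grows by 1 + 0.0678×5/12 = 1.028250.
Hence g_EUR = 1.0257569.
(1.0257569 − 1)/T = 0.061817, i.e. 6.18%.

6.18%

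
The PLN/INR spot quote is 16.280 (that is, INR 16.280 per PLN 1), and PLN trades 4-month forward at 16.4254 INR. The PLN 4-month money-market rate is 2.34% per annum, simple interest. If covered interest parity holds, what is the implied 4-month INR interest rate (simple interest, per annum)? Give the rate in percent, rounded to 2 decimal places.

T = 4/12 years.
CIP gives F = S · g_INR/g_PLN, so g_INR/g_PLN = 16.4254/16.28 = 1.0089312.
PLN growth factor: 1 + 0.0234×4/12 = 1.007800.
That pins the INR growth at 1.0168009.
r = (1.0168009 − 1)/(4/12) = 0.050403 → 5.04%.

5.04%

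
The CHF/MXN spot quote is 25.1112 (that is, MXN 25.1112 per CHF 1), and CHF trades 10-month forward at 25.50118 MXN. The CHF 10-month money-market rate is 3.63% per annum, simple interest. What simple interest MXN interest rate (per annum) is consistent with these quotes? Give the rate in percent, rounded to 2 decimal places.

T = 10/12 years.
By CIP, F/S equals the MXN-to-CHF growth ratio: 25.50118/25.1112 = 1.0155301.
The CHF side grows by 1 + 0.0363×10/12 = 1.030250.
That pins the MXN growth at 1.0462499.
r = (1.0462499 − 1)/(10/12) = 0.055500 → 5.55%.

5.55%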